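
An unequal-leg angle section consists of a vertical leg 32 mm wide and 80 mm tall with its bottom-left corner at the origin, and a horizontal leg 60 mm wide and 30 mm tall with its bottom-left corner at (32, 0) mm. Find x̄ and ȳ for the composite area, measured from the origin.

Part | A | x̄ᵢ | ȳᵢ | A·x̄ᵢ | A·ȳᵢ
vertical leg | 2560.00 | 16.00 | 40.00 | 40960.00 | 102400.00
horizontal leg | 1800.00 | 62.00 | 15.00 | 111600.00 | 27000.00
Σ | 4360.00 |  |  | 152560.00 | 129400.00
x̄ = 152560.00 / 4360.00 = 34.99 mm
ȳ = 129400.00 / 4360.00 = 29.68 mm

x̄ = 34.99 mm, ȳ = 29.68 mm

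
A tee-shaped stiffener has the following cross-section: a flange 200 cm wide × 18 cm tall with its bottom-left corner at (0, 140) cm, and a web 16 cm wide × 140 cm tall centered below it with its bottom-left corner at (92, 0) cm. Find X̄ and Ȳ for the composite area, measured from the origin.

web: A = 16 × 140 = 2240.00, centroid at (100.00, 70.00).
flange: A = 200 × 18 = 3600.00, centroid at (100.00, 149.00).
ΣA = 5840.00 cm², ΣAX̄ = 584000.00 cm³, ΣAȲ = 693200.00 cm³.
X̄ = 584000.00/5840.00 = 100.00 cm; Ȳ = 693200.00/5840.00 = 118.70 cm.

X̄ = 100.00 cm, Ȳ = 118.70 cm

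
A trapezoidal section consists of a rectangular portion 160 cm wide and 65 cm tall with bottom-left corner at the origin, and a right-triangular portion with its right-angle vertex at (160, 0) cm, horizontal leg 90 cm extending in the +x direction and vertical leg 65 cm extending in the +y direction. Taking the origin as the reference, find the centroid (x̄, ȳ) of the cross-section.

rectangular portion: A = 160 × 65 = 10400.00, centroid at (80.00, 32.50).
triangular portion: A = ½·90·65 = 2925.00, centroid at (190.00, 21.67).
ΣA = 13325.00 cm², ΣAx̄ = 1387750.00 cm³, ΣAȳ = 401375.00 cm³.
x̄ = 1387750.00/13325.00 = 104.15 cm; ȳ = 401375.00/13325.00 = 30.12 cm.

x̄ = 104.15 cm, ȳ = 30.12 cm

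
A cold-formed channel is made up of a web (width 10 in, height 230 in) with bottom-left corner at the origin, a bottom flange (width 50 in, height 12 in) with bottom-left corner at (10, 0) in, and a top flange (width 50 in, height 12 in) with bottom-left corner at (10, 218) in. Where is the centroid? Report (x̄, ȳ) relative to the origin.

x̄ = 15.29 in, ȳ = 115.00 in

web: A = 10 × 230 = 2300.00, centroid at (5.00, 115.00).
bottom flange: A = 50 × 12 = 600.00, centroid at (35.00, 6.00).
top flange: A = 50 × 12 = 600.00, centroid at (35.00, 224.00).
ΣA = 3500.00 in², ΣAx̄ = 53500.00 in³, ΣAȳ = 402500.00 in³.
x̄ = 53500.00/3500.00 = 15.29 in; ȳ = 402500.00/3500.00 = 115.00 in.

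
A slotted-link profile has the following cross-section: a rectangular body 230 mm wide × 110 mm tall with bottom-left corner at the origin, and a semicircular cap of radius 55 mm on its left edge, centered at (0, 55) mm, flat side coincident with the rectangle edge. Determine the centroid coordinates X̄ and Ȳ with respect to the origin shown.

rectangular body: A = 230 × 110 = 25300.00, centroid at (115.00, 55.00).
semicircular end: A = ½π·55² = 4751.66, centroid at (-23.34, 55.00).
ΣA = 30051.66 mm²
ΣAX̄ = (25300.00)(115.00) + (4751.66)(-23.34) = 2798583.33 mm³
ΣAȲ = (25300.00)(55.00) + (4751.66)(55.00) = 1652841.24 mm³
X̄ = 2798583.33 / 30051.66 = 93.13 mm
Ȳ = 1652841.24 / 30051.66 = 55.00 mm

X̄ = 93.13 mm, Ȳ = 55.00 mm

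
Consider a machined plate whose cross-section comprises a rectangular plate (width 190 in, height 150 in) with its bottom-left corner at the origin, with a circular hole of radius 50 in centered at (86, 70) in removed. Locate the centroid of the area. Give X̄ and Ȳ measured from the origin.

X̄ = 98.42 in, Ȳ = 76.90 in

Part | A | x̄ᵢ | ȳᵢ | A·x̄ᵢ | A·ȳᵢ
plate | 28500.00 | 95.00 | 75.00 | 2707500.00 | 2137500.00
hole | -7853.98 | 86.00 | 70.00 | -675442.42 | -549778.71
Σ | 20646.02 |  |  | 2032057.58 | 1587721.29
X̄ = 2032057.58 / 20646.02 = 98.42 in
Ȳ = 1587721.29 / 20646.02 = 76.90 in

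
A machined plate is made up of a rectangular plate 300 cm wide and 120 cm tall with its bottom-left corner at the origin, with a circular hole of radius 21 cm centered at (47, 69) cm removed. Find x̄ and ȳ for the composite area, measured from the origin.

x̄ = 154.12 cm, ȳ = 59.64 cm

plate: A = 300 × 120 = 36000.00, centroid at (150.00, 60.00).
hole: A = −π·21² = -1385.44, centroid at (47.00, 69.00).
ΣA = 34614.56 cm², ΣAx̄ = 5334884.21 cm³, ΣAȳ = 2064404.48 cm³.
x̄ = 5334884.21/34614.56 = 154.12 cm; ȳ = 2064404.48/34614.56 = 59.64 cm.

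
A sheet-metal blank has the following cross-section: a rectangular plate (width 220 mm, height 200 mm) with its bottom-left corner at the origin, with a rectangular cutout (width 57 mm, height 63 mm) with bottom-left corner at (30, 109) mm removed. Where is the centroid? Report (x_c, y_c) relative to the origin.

plate: A = 220 × 200 = 44000.00, centroid at (110.00, 100.00).
hole: A = −(57 × 63) = -3591.00, centroid at (58.50, 140.50).
ΣA = 40409.00 mm²
ΣAx_c = (44000.00)(110.00) + (-3591.00)(58.50) = 4629926.50 mm³
ΣAy_c = (44000.00)(100.00) + (-3591.00)(140.50) = 3895464.50 mm³
x_c = 4629926.50 / 40409.00 = 114.58 mm
y_c = 3895464.50 / 40409.00 = 96.40 mm

x_c = 114.58 mm, y_c = 96.40 mm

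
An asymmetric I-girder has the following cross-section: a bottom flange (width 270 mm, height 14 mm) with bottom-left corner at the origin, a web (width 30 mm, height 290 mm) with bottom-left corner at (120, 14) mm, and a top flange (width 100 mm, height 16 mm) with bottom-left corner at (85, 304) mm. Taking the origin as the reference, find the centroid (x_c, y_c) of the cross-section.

bottom flange: A = 270 × 14 = 3780.00, centroid at (135.00, 7.00).
web: A = 30 × 290 = 8700.00, centroid at (135.00, 159.00).
top flange: A = 100 × 16 = 1600.00, centroid at (135.00, 312.00).
ΣA = 14080.00 mm²
ΣAx_c = (3780.00)(135.00) + (8700.00)(135.00) + (1600.00)(135.00) = 1900800.00 mm³
ΣAy_c = (3780.00)(7.00) + (8700.00)(159.00) + (1600.00)(312.00) = 1908960.00 mm³
x_c = 1900800.00 / 14080.00 = 135.00 mm
y_c = 1908960.00 / 14080.00 = 135.58 mm

x_c = 135.00 mm, y_c = 135.58 mm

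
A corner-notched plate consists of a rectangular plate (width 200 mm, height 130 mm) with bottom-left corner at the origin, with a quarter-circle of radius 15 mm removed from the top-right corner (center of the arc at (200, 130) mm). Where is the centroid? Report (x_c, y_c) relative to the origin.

Part | A | x̄ᵢ | ȳᵢ | A·x̄ᵢ | A·ȳᵢ
plate | 26000.00 | 100.00 | 65.00 | 2600000.00 | 1690000.00
removed quarter-circle | -176.71 | 193.63 | 123.63 | -34217.92 | -21847.90
Σ | 25823.29 |  |  | 2565782.08 | 1668152.10
x_c = 2565782.08 / 25823.29 = 99.36 mm
y_c = 1668152.10 / 25823.29 = 64.60 mm

x_c = 99.36 mm, y_c = 64.60 mm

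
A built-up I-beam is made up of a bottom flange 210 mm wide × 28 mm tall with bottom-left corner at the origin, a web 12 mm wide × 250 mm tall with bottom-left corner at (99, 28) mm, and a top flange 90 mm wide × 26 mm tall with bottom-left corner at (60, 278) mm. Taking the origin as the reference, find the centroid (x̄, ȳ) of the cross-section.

x̄ = 105.00 mm, ȳ = 108.94 mm

Part | A | x̄ᵢ | ȳᵢ | A·x̄ᵢ | A·ȳᵢ
bottom flange | 5880.00 | 105.00 | 14.00 | 617400.00 | 82320.00
web | 3000.00 | 105.00 | 153.00 | 315000.00 | 459000.00
top flange | 2340.00 | 105.00 | 291.00 | 245700.00 | 680940.00
Σ | 11220.00 |  |  | 1178100.00 | 1222260.00
x̄ = 1178100.00 / 11220.00 = 105.00 mm
ȳ = 1222260.00 / 11220.00 = 108.94 mm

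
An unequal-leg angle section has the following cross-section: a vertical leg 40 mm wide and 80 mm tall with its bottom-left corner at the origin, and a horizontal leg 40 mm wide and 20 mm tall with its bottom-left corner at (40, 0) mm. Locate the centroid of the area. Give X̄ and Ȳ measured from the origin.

vertical leg: A = 40 × 80 = 3200.00, centroid at (20.00, 40.00).
horizontal leg: A = 40 × 20 = 800.00, centroid at (60.00, 10.00).
ΣA = 4000.00 mm²
ΣAX̄ = (3200.00)(20.00) + (800.00)(60.00) = 112000.00 mm³
ΣAȲ = (3200.00)(40.00) + (800.00)(10.00) = 136000.00 mm³
X̄ = 112000.00 / 4000.00 = 28.00 mm
Ȳ = 136000.00 / 4000.00 = 34.00 mm

X̄ = 28.00 mm, Ȳ = 34.00 mm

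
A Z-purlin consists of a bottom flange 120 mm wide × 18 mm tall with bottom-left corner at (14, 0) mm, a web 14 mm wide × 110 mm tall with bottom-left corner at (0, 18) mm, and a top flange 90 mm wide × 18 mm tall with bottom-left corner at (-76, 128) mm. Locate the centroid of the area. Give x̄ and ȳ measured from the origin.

x̄ = 22.63 mm, ȳ = 66.50 mm

Part | A | x̄ᵢ | ȳᵢ | A·x̄ᵢ | A·ȳᵢ
bottom flange | 2160.00 | 74.00 | 9.00 | 159840.00 | 19440.00
web | 1540.00 | 7.00 | 73.00 | 10780.00 | 112420.00
top flange | 1620.00 | -31.00 | 137.00 | -50220.00 | 221940.00
Σ | 5320.00 |  |  | 120400.00 | 353800.00
x̄ = 120400.00 / 5320.00 = 22.63 mm
ȳ = 353800.00 / 5320.00 = 66.50 mm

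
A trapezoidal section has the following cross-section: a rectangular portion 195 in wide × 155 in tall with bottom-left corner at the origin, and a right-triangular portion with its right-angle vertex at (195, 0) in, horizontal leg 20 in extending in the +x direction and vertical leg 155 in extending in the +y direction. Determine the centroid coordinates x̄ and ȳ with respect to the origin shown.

x̄ = 102.58 in, ȳ = 76.24 in

rectangular portion: A = 195 × 155 = 30225.00, centroid at (97.50, 77.50).
triangular portion: A = ½·20·155 = 1550.00, centroid at (201.67, 51.67).
ΣA = 31775.00 in²
ΣAx̄ = (30225.00)(97.50) + (1550.00)(201.67) = 3259520.83 in³
ΣAȳ = (30225.00)(77.50) + (1550.00)(51.67) = 2422520.83 in³
x̄ = 3259520.83 / 31775.00 = 102.58 in
ȳ = 2422520.83 / 31775.00 = 76.24 in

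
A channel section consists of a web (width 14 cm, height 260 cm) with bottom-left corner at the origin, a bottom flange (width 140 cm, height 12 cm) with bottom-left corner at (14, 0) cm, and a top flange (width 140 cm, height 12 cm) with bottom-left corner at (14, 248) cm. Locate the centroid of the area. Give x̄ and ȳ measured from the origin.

x̄ = 43.96 cm, ȳ = 130.00 cm

web: A = 14 × 260 = 3640.00, centroid at (7.00, 130.00).
bottom flange: A = 140 × 12 = 1680.00, centroid at (84.00, 6.00).
top flange: A = 140 × 12 = 1680.00, centroid at (84.00, 254.00).
ΣA = 7000.00 cm²
ΣAx̄ = (3640.00)(7.00) + (1680.00)(84.00) + (1680.00)(84.00) = 307720.00 cm³
ΣAȳ = (3640.00)(130.00) + (1680.00)(6.00) + (1680.00)(254.00) = 910000.00 cm³
x̄ = 307720.00 / 7000.00 = 43.96 cm
ȳ = 910000.00 / 7000.00 = 130.00 cm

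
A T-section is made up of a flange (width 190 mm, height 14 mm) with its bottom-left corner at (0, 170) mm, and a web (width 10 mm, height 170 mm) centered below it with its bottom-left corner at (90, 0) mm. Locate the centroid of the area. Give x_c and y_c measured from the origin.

web: A = 10 × 170 = 1700.00, centroid at (95.00, 85.00).
flange: A = 190 × 14 = 2660.00, centroid at (95.00, 177.00).
ΣA = 4360.00 mm², ΣAx_c = 414200.00 mm³, ΣAy_c = 615320.00 mm³.
x_c = 414200.00/4360.00 = 95.00 mm; y_c = 615320.00/4360.00 = 141.13 mm.

x_c = 95.00 mm, y_c = 141.13 mm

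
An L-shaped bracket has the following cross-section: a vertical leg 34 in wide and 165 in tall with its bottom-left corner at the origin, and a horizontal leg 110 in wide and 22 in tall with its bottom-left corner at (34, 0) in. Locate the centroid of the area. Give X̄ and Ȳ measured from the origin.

Part | A | x̄ᵢ | ȳᵢ | A·x̄ᵢ | A·ȳᵢ
vertical leg | 5610.00 | 17.00 | 82.50 | 95370.00 | 462825.00
horizontal leg | 2420.00 | 89.00 | 11.00 | 215380.00 | 26620.00
Σ | 8030.00 |  |  | 310750.00 | 489445.00
X̄ = 310750.00 / 8030.00 = 38.70 in
Ȳ = 489445.00 / 8030.00 = 60.95 in

X̄ = 38.70 in, Ȳ = 60.95 in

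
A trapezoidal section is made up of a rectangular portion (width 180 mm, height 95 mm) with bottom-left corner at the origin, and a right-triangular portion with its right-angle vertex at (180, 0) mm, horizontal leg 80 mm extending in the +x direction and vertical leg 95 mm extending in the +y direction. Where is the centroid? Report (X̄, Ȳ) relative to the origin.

rectangular portion: A = 180 × 95 = 17100.00, centroid at (90.00, 47.50).
triangular portion: A = ½·80·95 = 3800.00, centroid at (206.67, 31.67).
ΣA = 20900.00 mm²
ΣAX̄ = (17100.00)(90.00) + (3800.00)(206.67) = 2324333.33 mm³
ΣAȲ = (17100.00)(47.50) + (3800.00)(31.67) = 932583.33 mm³
X̄ = 2324333.33 / 20900.00 = 111.21 mm
Ȳ = 932583.33 / 20900.00 = 44.62 mm

X̄ = 111.21 mm, Ȳ = 44.62 mm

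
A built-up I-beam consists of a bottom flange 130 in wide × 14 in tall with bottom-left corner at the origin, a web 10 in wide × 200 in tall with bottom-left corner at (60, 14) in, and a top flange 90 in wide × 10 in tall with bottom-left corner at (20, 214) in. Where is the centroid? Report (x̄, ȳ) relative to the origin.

x̄ = 65.00 in, ȳ = 92.76 in

bottom flange: A = 130 × 14 = 1820.00, centroid at (65.00, 7.00).
web: A = 10 × 200 = 2000.00, centroid at (65.00, 114.00).
top flange: A = 90 × 10 = 900.00, centroid at (65.00, 219.00).
ΣA = 4720.00 in², ΣAx̄ = 306800.00 in³, ΣAȳ = 437840.00 in³.
x̄ = 306800.00/4720.00 = 65.00 in; ȳ = 437840.00/4720.00 = 92.76 in.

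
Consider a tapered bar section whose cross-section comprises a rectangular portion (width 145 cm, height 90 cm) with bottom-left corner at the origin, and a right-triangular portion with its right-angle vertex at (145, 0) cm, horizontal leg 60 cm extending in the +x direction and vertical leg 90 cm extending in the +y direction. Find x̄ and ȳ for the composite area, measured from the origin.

x̄ = 88.36 cm, ȳ = 42.43 cm

rectangular portion: A = 145 × 90 = 13050.00, centroid at (72.50, 45.00).
triangular portion: A = ½·60·90 = 2700.00, centroid at (165.00, 30.00).
ΣA = 15750.00 cm²
ΣAx̄ = (13050.00)(72.50) + (2700.00)(165.00) = 1391625.00 cm³
ΣAȳ = (13050.00)(45.00) + (2700.00)(30.00) = 668250.00 cm³
x̄ = 1391625.00 / 15750.00 = 88.36 cm
ȳ = 668250.00 / 15750.00 = 42.43 cm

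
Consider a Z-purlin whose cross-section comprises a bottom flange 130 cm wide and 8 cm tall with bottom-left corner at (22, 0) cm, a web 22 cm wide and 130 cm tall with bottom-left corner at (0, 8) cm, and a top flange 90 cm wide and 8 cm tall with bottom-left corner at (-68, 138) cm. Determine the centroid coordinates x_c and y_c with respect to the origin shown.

bottom flange: A = 130 × 8 = 1040.00, centroid at (87.00, 4.00).
web: A = 22 × 130 = 2860.00, centroid at (11.00, 73.00).
top flange: A = 90 × 8 = 720.00, centroid at (-23.00, 142.00).
ΣA = 4620.00 cm², ΣAx_c = 105380.00 cm³, ΣAy_c = 315180.00 cm³.
x_c = 105380.00/4620.00 = 22.81 cm; y_c = 315180.00/4620.00 = 68.22 cm.

x_c = 22.81 cm, y_c = 68.22 cm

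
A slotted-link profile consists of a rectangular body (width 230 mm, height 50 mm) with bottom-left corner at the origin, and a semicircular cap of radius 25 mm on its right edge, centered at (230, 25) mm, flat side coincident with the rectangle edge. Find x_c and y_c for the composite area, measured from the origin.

rectangular body: A = 230 × 50 = 11500.00, centroid at (115.00, 25.00).
semicircular end: A = ½π·25² = 981.75, centroid at (240.61, 25.00).
ΣA = 12481.75 mm², ΣAx_c = 1558718.64 mm³, ΣAy_c = 312043.69 mm³.
x_c = 1558718.64/12481.75 = 124.88 mm; y_c = 312043.69/12481.75 = 25.00 mm.

x_c = 124.88 mm, y_c = 25.00 mm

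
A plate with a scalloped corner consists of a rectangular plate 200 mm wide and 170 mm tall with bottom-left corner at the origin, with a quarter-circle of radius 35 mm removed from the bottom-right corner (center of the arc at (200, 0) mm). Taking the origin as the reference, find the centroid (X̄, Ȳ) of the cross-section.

Part | A | x̄ᵢ | ȳᵢ | A·x̄ᵢ | A·ȳᵢ
plate | 34000.00 | 100.00 | 85.00 | 3400000.00 | 2890000.00
removed quarter-circle | -962.11 | 185.15 | 14.85 | -178130.88 | -14291.67
Σ | 33037.89 |  |  | 3221869.12 | 2875708.33
X̄ = 3221869.12 / 33037.89 = 97.52 mm
Ȳ = 2875708.33 / 33037.89 = 87.04 mm

X̄ = 97.52 mm, Ȳ = 87.04 mm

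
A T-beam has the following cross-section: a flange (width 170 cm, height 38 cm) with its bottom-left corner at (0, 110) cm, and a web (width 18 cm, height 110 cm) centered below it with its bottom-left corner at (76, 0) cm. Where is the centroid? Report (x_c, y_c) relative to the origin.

x_c = 85.00 cm, y_c = 111.64 cm

Part | A | x̄ᵢ | ȳᵢ | A·x̄ᵢ | A·ȳᵢ
web | 1980.00 | 85.00 | 55.00 | 168300.00 | 108900.00
flange | 6460.00 | 85.00 | 129.00 | 549100.00 | 833340.00
Σ | 8440.00 |  |  | 717400.00 | 942240.00
x_c = 717400.00 / 8440.00 = 85.00 cm
y_c = 942240.00 / 8440.00 = 111.64 cm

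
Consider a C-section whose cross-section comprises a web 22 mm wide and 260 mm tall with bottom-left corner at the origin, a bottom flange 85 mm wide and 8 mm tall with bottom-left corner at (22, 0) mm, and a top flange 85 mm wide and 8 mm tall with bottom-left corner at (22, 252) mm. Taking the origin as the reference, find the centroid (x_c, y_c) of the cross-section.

web: A = 22 × 260 = 5720.00, centroid at (11.00, 130.00).
bottom flange: A = 85 × 8 = 680.00, centroid at (64.50, 4.00).
top flange: A = 85 × 8 = 680.00, centroid at (64.50, 256.00).
ΣA = 7080.00 mm²
ΣAx_c = (5720.00)(11.00) + (680.00)(64.50) + (680.00)(64.50) = 150640.00 mm³
ΣAy_c = (5720.00)(130.00) + (680.00)(4.00) + (680.00)(256.00) = 920400.00 mm³
x_c = 150640.00 / 7080.00 = 21.28 mm
y_c = 920400.00 / 7080.00 = 130.00 mm

x_c = 21.28 mm, y_c = 130.00 mm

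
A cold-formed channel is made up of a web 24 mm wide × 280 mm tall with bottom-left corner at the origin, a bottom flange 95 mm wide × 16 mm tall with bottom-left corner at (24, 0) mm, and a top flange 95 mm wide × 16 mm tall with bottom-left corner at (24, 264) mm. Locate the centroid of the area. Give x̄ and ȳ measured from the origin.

web: A = 24 × 280 = 6720.00, centroid at (12.00, 140.00).
bottom flange: A = 95 × 16 = 1520.00, centroid at (71.50, 8.00).
top flange: A = 95 × 16 = 1520.00, centroid at (71.50, 272.00).
ΣA = 9760.00 mm², ΣAx̄ = 298000.00 mm³, ΣAȳ = 1366400.00 mm³.
x̄ = 298000.00/9760.00 = 30.53 mm; ȳ = 1366400.00/9760.00 = 140.00 mm.

x̄ = 30.53 mm, ȳ = 140.00 mm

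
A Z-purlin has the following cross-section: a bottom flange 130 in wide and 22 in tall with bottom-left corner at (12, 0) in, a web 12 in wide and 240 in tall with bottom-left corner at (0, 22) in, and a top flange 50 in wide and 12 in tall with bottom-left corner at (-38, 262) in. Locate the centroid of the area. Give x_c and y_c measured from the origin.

Part | A | x̄ᵢ | ȳᵢ | A·x̄ᵢ | A·ȳᵢ
bottom flange | 2860.00 | 77.00 | 11.00 | 220220.00 | 31460.00
web | 2880.00 | 6.00 | 142.00 | 17280.00 | 408960.00
top flange | 600.00 | -13.00 | 268.00 | -7800.00 | 160800.00
Σ | 6340.00 |  |  | 229700.00 | 601220.00
x_c = 229700.00 / 6340.00 = 36.23 in
y_c = 601220.00 / 6340.00 = 94.83 in

x_c = 36.23 in, y_c = 94.83 in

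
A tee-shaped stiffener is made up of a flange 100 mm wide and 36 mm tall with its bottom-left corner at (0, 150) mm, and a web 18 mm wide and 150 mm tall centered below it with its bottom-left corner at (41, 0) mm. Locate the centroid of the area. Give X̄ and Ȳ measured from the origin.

X̄ = 50.00 mm, Ȳ = 128.14 mm

Part | A | x̄ᵢ | ȳᵢ | A·x̄ᵢ | A·ȳᵢ
web | 2700.00 | 50.00 | 75.00 | 135000.00 | 202500.00
flange | 3600.00 | 50.00 | 168.00 | 180000.00 | 604800.00
Σ | 6300.00 |  |  | 315000.00 | 807300.00
X̄ = 315000.00 / 6300.00 = 50.00 mm
Ȳ = 807300.00 / 6300.00 = 128.14 mm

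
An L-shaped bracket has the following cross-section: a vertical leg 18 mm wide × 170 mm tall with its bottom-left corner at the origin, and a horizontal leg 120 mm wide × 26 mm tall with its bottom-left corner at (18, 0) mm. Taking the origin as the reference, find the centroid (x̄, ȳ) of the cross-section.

Part | A | x̄ᵢ | ȳᵢ | A·x̄ᵢ | A·ȳᵢ
vertical leg | 3060.00 | 9.00 | 85.00 | 27540.00 | 260100.00
horizontal leg | 3120.00 | 78.00 | 13.00 | 243360.00 | 40560.00
Σ | 6180.00 |  |  | 270900.00 | 300660.00
x̄ = 270900.00 / 6180.00 = 43.83 mm
ȳ = 300660.00 / 6180.00 = 48.65 mm

x̄ = 43.83 mm, ȳ = 48.65 mm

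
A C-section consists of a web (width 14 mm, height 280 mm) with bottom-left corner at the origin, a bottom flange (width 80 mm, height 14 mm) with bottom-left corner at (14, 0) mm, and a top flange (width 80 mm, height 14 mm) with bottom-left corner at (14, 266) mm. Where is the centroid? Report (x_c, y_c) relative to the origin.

x_c = 24.09 mm, y_c = 140.00 mm

web: A = 14 × 280 = 3920.00, centroid at (7.00, 140.00).
bottom flange: A = 80 × 14 = 1120.00, centroid at (54.00, 7.00).
top flange: A = 80 × 14 = 1120.00, centroid at (54.00, 273.00).
ΣA = 6160.00 mm², ΣAx_c = 148400.00 mm³, ΣAy_c = 862400.00 mm³.
x_c = 148400.00/6160.00 = 24.09 mm; y_c = 862400.00/6160.00 = 140.00 mm.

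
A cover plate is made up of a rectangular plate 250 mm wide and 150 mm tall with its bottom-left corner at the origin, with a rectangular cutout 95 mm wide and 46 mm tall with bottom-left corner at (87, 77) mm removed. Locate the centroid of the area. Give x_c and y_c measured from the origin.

Part | A | x̄ᵢ | ȳᵢ | A·x̄ᵢ | A·ȳᵢ
plate | 37500.00 | 125.00 | 75.00 | 4687500.00 | 2812500.00
hole | -4370.00 | 134.50 | 100.00 | -587765.00 | -437000.00
Σ | 33130.00 |  |  | 4099735.00 | 2375500.00
x_c = 4099735.00 / 33130.00 = 123.75 mm
y_c = 2375500.00 / 33130.00 = 71.70 mm

x_c = 123.75 mm, y_c = 71.70 mm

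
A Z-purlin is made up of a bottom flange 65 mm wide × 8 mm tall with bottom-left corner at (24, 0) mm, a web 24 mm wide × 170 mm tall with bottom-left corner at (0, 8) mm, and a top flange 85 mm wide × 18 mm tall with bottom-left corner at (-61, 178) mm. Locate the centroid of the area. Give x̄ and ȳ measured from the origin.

Part | A | x̄ᵢ | ȳᵢ | A·x̄ᵢ | A·ȳᵢ
bottom flange | 520.00 | 56.50 | 4.00 | 29380.00 | 2080.00
web | 4080.00 | 12.00 | 93.00 | 48960.00 | 379440.00
top flange | 1530.00 | -18.50 | 187.00 | -28305.00 | 286110.00
Σ | 6130.00 |  |  | 50035.00 | 667630.00
x̄ = 50035.00 / 6130.00 = 8.16 mm
ȳ = 667630.00 / 6130.00 = 108.91 mm

x̄ = 8.16 mm, ȳ = 108.91 mm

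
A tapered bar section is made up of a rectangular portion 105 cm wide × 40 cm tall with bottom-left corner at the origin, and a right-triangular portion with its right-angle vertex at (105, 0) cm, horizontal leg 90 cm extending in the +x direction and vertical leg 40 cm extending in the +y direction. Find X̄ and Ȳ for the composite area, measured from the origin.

X̄ = 77.25 cm, Ȳ = 18.00 cm

Part | A | x̄ᵢ | ȳᵢ | A·x̄ᵢ | A·ȳᵢ
rectangular portion | 4200.00 | 52.50 | 20.00 | 220500.00 | 84000.00
triangular portion | 1800.00 | 135.00 | 13.33 | 243000.00 | 24000.00
Σ | 6000.00 |  |  | 463500.00 | 108000.00
X̄ = 463500.00 / 6000.00 = 77.25 cm
Ȳ = 108000.00 / 6000.00 = 18.00 cm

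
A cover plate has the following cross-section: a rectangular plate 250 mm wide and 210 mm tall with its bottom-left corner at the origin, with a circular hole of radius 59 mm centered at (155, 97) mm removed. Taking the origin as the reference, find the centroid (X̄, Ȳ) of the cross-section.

X̄ = 117.11 mm, Ȳ = 107.10 mm

plate: A = 250 × 210 = 52500.00, centroid at (125.00, 105.00).
hole: A = −π·59² = -10935.88, centroid at (155.00, 97.00).
ΣA = 41564.12 mm², ΣAX̄ = 4867437.98 mm³, ΣAȲ = 4451719.25 mm³.
X̄ = 4867437.98/41564.12 = 117.11 mm; Ȳ = 4451719.25/41564.12 = 107.10 mm.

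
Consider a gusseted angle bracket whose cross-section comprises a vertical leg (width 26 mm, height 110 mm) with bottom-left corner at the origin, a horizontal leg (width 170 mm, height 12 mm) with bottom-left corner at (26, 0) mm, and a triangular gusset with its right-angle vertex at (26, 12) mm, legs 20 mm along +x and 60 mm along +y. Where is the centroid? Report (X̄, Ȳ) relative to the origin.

Part | A | x̄ᵢ | ȳᵢ | A·x̄ᵢ | A·ȳᵢ
vertical leg | 2860.00 | 13.00 | 55.00 | 37180.00 | 157300.00
horizontal leg | 2040.00 | 111.00 | 6.00 | 226440.00 | 12240.00
gusset | 600.00 | 32.67 | 32.00 | 19600.00 | 19200.00
Σ | 5500.00 |  |  | 283220.00 | 188740.00
X̄ = 283220.00 / 5500.00 = 51.49 mm
Ȳ = 188740.00 / 5500.00 = 34.32 mm

X̄ = 51.49 mm, Ȳ = 34.32 mm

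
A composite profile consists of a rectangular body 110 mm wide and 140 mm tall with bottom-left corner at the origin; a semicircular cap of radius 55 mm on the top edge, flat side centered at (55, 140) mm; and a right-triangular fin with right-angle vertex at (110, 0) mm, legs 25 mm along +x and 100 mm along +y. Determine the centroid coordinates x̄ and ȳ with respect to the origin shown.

rectangular body: A = 110 × 140 = 15400.00, centroid at (55.00, 70.00).
semicircular top: A = ½π·55² = 4751.66, centroid at (55.00, 163.34).
triangular fin: A = ½·25·100 = 1250.00, centroid at (118.33, 33.33).
ΣA = 21401.66 mm²
ΣAx̄ = (15400.00)(55.00) + (4751.66)(55.00) + (1250.00)(118.33) = 1256257.91 mm³
ΣAȳ = (15400.00)(70.00) + (4751.66)(163.34) + (1250.00)(33.33) = 1895815.58 mm³
x̄ = 1256257.91 / 21401.66 = 58.70 mm
ȳ = 1895815.58 / 21401.66 = 88.58 mm

x̄ = 58.70 mm, ȳ = 88.58 mm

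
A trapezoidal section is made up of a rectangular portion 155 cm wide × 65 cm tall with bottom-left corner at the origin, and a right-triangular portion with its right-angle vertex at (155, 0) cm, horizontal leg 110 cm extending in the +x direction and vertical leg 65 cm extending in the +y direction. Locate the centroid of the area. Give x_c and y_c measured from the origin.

rectangular portion: A = 155 × 65 = 10075.00, centroid at (77.50, 32.50).
triangular portion: A = ½·110·65 = 3575.00, centroid at (191.67, 21.67).
ΣA = 13650.00 cm²
ΣAx_c = (10075.00)(77.50) + (3575.00)(191.67) = 1466020.83 cm³
ΣAy_c = (10075.00)(32.50) + (3575.00)(21.67) = 404895.83 cm³
x_c = 1466020.83 / 13650.00 = 107.40 cm
y_c = 404895.83 / 13650.00 = 29.66 cm

x_c = 107.40 cm, y_c = 29.66 cm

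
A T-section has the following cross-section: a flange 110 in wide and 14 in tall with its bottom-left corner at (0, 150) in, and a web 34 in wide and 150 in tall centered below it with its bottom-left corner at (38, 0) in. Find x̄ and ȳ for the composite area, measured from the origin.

x̄ = 55.00 in, ȳ = 94.02 in

Part | A | x̄ᵢ | ȳᵢ | A·x̄ᵢ | A·ȳᵢ
web | 5100.00 | 55.00 | 75.00 | 280500.00 | 382500.00
flange | 1540.00 | 55.00 | 157.00 | 84700.00 | 241780.00
Σ | 6640.00 |  |  | 365200.00 | 624280.00
x̄ = 365200.00 / 6640.00 = 55.00 in
ȳ = 624280.00 / 6640.00 = 94.02 in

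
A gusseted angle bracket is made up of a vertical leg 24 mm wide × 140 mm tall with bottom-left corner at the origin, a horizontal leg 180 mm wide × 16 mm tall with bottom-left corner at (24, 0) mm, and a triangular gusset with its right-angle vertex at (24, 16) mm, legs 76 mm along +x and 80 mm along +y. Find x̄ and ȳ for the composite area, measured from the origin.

Part | A | x̄ᵢ | ȳᵢ | A·x̄ᵢ | A·ȳᵢ
vertical leg | 3360.00 | 12.00 | 70.00 | 40320.00 | 235200.00
horizontal leg | 2880.00 | 114.00 | 8.00 | 328320.00 | 23040.00
gusset | 3040.00 | 49.33 | 42.67 | 149973.33 | 129706.67
Σ | 9280.00 |  |  | 518613.33 | 387946.67
x̄ = 518613.33 / 9280.00 = 55.89 mm
ȳ = 387946.67 / 9280.00 = 41.80 mm

x̄ = 55.89 mm, ȳ = 41.80 mm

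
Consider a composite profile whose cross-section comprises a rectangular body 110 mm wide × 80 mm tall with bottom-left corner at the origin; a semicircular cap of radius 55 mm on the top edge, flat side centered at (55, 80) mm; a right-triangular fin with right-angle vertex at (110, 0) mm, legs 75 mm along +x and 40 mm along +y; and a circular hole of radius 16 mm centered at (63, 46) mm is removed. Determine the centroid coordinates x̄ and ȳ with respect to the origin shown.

rectangular body: A = 110 × 80 = 8800.00, centroid at (55.00, 40.00).
semicircular top: A = ½π·55² = 4751.66, centroid at (55.00, 103.34).
triangular fin: A = ½·75·40 = 1500.00, centroid at (135.00, 13.33).
hole: A = −π·16² = -804.25, centroid at (63.00, 46.00).
ΣA = 14247.41 mm²
ΣAx̄ = (8800.00)(55.00) + (4751.66)(55.00) + (1500.00)(135.00) + (-804.25)(63.00) = 897173.63 mm³
ΣAȳ = (8800.00)(40.00) + (4751.66)(103.34) + (1500.00)(13.33) + (-804.25)(46.00) = 826053.98 mm³
x̄ = 897173.63 / 14247.41 = 62.97 mm
ȳ = 826053.98 / 14247.41 = 57.98 mm

x̄ = 62.97 mm, ȳ = 57.98 mm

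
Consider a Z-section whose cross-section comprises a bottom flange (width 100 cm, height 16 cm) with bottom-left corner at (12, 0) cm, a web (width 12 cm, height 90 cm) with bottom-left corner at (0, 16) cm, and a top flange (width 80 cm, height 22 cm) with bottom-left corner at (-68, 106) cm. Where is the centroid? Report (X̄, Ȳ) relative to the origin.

bottom flange: A = 100 × 16 = 1600.00, centroid at (62.00, 8.00).
web: A = 12 × 90 = 1080.00, centroid at (6.00, 61.00).
top flange: A = 80 × 22 = 1760.00, centroid at (-28.00, 117.00).
ΣA = 4440.00 cm², ΣAX̄ = 56400.00 cm³, ΣAȲ = 284600.00 cm³.
X̄ = 56400.00/4440.00 = 12.70 cm; Ȳ = 284600.00/4440.00 = 64.10 cm.

X̄ = 12.70 cm, Ȳ = 64.10 cm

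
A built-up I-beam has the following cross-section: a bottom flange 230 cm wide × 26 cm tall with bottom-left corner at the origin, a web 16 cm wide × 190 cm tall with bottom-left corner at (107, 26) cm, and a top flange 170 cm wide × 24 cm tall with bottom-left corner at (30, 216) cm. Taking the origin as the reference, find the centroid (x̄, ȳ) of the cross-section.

bottom flange: A = 230 × 26 = 5980.00, centroid at (115.00, 13.00).
web: A = 16 × 190 = 3040.00, centroid at (115.00, 121.00).
top flange: A = 170 × 24 = 4080.00, centroid at (115.00, 228.00).
ΣA = 13100.00 cm², ΣAx̄ = 1506500.00 cm³, ΣAȳ = 1375820.00 cm³.
x̄ = 1506500.00/13100.00 = 115.00 cm; ȳ = 1375820.00/13100.00 = 105.02 cm.

x̄ = 115.00 cm, ȳ = 105.02 cm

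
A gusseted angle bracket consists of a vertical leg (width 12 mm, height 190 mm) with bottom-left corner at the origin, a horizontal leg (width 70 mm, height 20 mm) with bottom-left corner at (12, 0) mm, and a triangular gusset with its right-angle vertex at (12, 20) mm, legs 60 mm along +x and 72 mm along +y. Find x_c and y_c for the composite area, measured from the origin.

Part | A | x̄ᵢ | ȳᵢ | A·x̄ᵢ | A·ȳᵢ
vertical leg | 2280.00 | 6.00 | 95.00 | 13680.00 | 216600.00
horizontal leg | 1400.00 | 47.00 | 10.00 | 65800.00 | 14000.00
gusset | 2160.00 | 32.00 | 44.00 | 69120.00 | 95040.00
Σ | 5840.00 |  |  | 148600.00 | 325640.00
x_c = 148600.00 / 5840.00 = 25.45 mm
y_c = 325640.00 / 5840.00 = 55.76 mm

x_c = 25.45 mm, y_c = 55.76 mm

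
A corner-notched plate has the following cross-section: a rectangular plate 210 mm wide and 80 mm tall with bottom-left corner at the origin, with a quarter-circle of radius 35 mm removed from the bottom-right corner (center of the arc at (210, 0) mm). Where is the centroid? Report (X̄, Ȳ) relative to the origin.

Part | A | x̄ᵢ | ȳᵢ | A·x̄ᵢ | A·ȳᵢ
plate | 16800.00 | 105.00 | 40.00 | 1764000.00 | 672000.00
removed quarter-circle | -962.11 | 195.15 | 14.85 | -187752.01 | -14291.67
Σ | 15837.89 |  |  | 1576247.99 | 657708.33
X̄ = 1576247.99 / 15837.89 = 99.52 mm
Ȳ = 657708.33 / 15837.89 = 41.53 mm

X̄ = 99.52 mm, Ȳ = 41.53 mm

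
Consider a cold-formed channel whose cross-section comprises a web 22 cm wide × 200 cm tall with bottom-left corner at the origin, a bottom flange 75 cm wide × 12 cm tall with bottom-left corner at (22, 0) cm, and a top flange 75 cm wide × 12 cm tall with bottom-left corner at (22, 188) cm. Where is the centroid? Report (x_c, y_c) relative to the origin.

Part | A | x̄ᵢ | ȳᵢ | A·x̄ᵢ | A·ȳᵢ
web | 4400.00 | 11.00 | 100.00 | 48400.00 | 440000.00
bottom flange | 900.00 | 59.50 | 6.00 | 53550.00 | 5400.00
top flange | 900.00 | 59.50 | 194.00 | 53550.00 | 174600.00
Σ | 6200.00 |  |  | 155500.00 | 620000.00
x_c = 155500.00 / 6200.00 = 25.08 cm
y_c = 620000.00 / 6200.00 = 100.00 cm

x_c = 25.08 cm, y_c = 100.00 cm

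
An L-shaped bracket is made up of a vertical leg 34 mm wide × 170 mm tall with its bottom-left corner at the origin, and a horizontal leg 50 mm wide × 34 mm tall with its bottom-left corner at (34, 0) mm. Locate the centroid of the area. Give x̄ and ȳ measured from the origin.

x̄ = 26.55 mm, ȳ = 69.55 mm

Part | A | x̄ᵢ | ȳᵢ | A·x̄ᵢ | A·ȳᵢ
vertical leg | 5780.00 | 17.00 | 85.00 | 98260.00 | 491300.00
horizontal leg | 1700.00 | 59.00 | 17.00 | 100300.00 | 28900.00
Σ | 7480.00 |  |  | 198560.00 | 520200.00
x̄ = 198560.00 / 7480.00 = 26.55 mm
ȳ = 520200.00 / 7480.00 = 69.55 mm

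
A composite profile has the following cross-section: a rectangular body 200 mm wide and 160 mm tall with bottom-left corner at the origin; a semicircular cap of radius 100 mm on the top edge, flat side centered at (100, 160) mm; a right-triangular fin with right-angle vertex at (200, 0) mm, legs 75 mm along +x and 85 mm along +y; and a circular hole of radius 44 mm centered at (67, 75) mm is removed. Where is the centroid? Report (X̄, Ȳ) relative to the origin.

X̄ = 113.37 mm, Ȳ = 119.92 mm

rectangular body: A = 200 × 160 = 32000.00, centroid at (100.00, 80.00).
semicircular top: A = ½π·100² = 15707.96, centroid at (100.00, 202.44).
triangular fin: A = ½·75·85 = 3187.50, centroid at (225.00, 28.33).
hole: A = −π·44² = -6082.12, centroid at (67.00, 75.00).
ΣA = 44813.34 mm²
ΣAX̄ = (32000.00)(100.00) + (15707.96)(100.00) + (3187.50)(225.00) + (-6082.12)(67.00) = 5080481.56 mm³
ΣAȲ = (32000.00)(80.00) + (15707.96)(202.44) + (3187.50)(28.33) + (-6082.12)(75.00) = 5374094.04 mm³
X̄ = 5080481.56 / 44813.34 = 113.37 mm
Ȳ = 5374094.04 / 44813.34 = 119.92 mm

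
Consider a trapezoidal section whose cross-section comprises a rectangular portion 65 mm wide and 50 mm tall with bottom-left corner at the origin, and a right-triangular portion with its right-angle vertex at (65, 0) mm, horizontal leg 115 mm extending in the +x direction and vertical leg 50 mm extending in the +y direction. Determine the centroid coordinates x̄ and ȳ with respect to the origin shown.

x̄ = 65.75 mm, ȳ = 21.09 mm

rectangular portion: A = 65 × 50 = 3250.00, centroid at (32.50, 25.00).
triangular portion: A = ½·115·50 = 2875.00, centroid at (103.33, 16.67).
ΣA = 6125.00 mm², ΣAx̄ = 402708.33 mm³, ΣAȳ = 129166.67 mm³.
x̄ = 402708.33/6125.00 = 65.75 mm; ȳ = 129166.67/6125.00 = 21.09 mm.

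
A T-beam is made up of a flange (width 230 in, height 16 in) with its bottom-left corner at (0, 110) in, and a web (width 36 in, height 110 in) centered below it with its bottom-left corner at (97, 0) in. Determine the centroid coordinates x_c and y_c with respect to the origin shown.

x_c = 115.00 in, y_c = 85.35 in

web: A = 36 × 110 = 3960.00, centroid at (115.00, 55.00).
flange: A = 230 × 16 = 3680.00, centroid at (115.00, 118.00).
ΣA = 7640.00 in²
ΣAx_c = (3960.00)(115.00) + (3680.00)(115.00) = 878600.00 in³
ΣAy_c = (3960.00)(55.00) + (3680.00)(118.00) = 652040.00 in³
x_c = 878600.00 / 7640.00 = 115.00 in
y_c = 652040.00 / 7640.00 = 85.35 in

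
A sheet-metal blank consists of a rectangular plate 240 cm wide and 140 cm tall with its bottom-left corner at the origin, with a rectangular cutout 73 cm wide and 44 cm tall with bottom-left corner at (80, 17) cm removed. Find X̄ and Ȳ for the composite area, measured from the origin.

plate: A = 240 × 140 = 33600.00, centroid at (120.00, 70.00).
hole: A = −(73 × 44) = -3212.00, centroid at (116.50, 39.00).
ΣA = 30388.00 cm², ΣAX̄ = 3657802.00 cm³, ΣAȲ = 2226732.00 cm³.
X̄ = 3657802.00/30388.00 = 120.37 cm; Ȳ = 2226732.00/30388.00 = 73.28 cm.

X̄ = 120.37 cm, Ȳ = 73.28 cm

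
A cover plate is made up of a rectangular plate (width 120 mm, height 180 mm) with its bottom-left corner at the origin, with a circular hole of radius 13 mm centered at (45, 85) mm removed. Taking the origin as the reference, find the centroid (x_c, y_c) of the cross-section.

plate: A = 120 × 180 = 21600.00, centroid at (60.00, 90.00).
hole: A = −π·13² = -530.93, centroid at (45.00, 85.00).
ΣA = 21069.07 mm², ΣAx_c = 1272108.19 mm³, ΣAy_c = 1898871.02 mm³.
x_c = 1272108.19/21069.07 = 60.38 mm; y_c = 1898871.02/21069.07 = 90.13 mm.

x_c = 60.38 mm, y_c = 90.13 mm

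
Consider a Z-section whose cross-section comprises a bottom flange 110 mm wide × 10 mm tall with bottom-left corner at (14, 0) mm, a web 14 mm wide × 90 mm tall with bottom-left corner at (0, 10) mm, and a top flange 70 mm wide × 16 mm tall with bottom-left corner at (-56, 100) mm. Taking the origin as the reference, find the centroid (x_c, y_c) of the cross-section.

bottom flange: A = 110 × 10 = 1100.00, centroid at (69.00, 5.00).
web: A = 14 × 90 = 1260.00, centroid at (7.00, 55.00).
top flange: A = 70 × 16 = 1120.00, centroid at (-21.00, 108.00).
ΣA = 3480.00 mm²
ΣAx_c = (1100.00)(69.00) + (1260.00)(7.00) + (1120.00)(-21.00) = 61200.00 mm³
ΣAy_c = (1100.00)(5.00) + (1260.00)(55.00) + (1120.00)(108.00) = 195760.00 mm³
x_c = 61200.00 / 3480.00 = 17.59 mm
y_c = 195760.00 / 3480.00 = 56.25 mm

x_c = 17.59 mm, y_c = 56.25 mm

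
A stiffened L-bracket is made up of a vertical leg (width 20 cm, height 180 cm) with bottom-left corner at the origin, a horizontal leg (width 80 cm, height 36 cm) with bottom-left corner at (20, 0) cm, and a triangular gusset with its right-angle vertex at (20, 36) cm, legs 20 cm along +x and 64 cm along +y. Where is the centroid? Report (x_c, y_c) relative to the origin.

vertical leg: A = 20 × 180 = 3600.00, centroid at (10.00, 90.00).
horizontal leg: A = 80 × 36 = 2880.00, centroid at (60.00, 18.00).
gusset: A = ½·20·64 = 640.00, centroid at (26.67, 57.33).
ΣA = 7120.00 cm²
ΣAx_c = (3600.00)(10.00) + (2880.00)(60.00) + (640.00)(26.67) = 225866.67 cm³
ΣAy_c = (3600.00)(90.00) + (2880.00)(18.00) + (640.00)(57.33) = 412533.33 cm³
x_c = 225866.67 / 7120.00 = 31.72 cm
y_c = 412533.33 / 7120.00 = 57.94 cm

x_c = 31.72 cm, y_c = 57.94 cm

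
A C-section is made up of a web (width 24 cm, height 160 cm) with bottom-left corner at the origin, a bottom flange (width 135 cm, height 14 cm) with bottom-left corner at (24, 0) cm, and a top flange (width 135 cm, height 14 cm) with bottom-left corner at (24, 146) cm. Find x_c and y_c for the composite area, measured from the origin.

x_c = 51.44 cm, y_c = 80.00 cm

web: A = 24 × 160 = 3840.00, centroid at (12.00, 80.00).
bottom flange: A = 135 × 14 = 1890.00, centroid at (91.50, 7.00).
top flange: A = 135 × 14 = 1890.00, centroid at (91.50, 153.00).
ΣA = 7620.00 cm², ΣAx_c = 391950.00 cm³, ΣAy_c = 609600.00 cm³.
x_c = 391950.00/7620.00 = 51.44 cm; y_c = 609600.00/7620.00 = 80.00 cm.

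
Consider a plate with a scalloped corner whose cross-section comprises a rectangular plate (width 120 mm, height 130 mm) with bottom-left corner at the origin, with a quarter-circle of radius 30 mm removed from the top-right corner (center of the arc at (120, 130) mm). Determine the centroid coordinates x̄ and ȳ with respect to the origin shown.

plate: A = 120 × 130 = 15600.00, centroid at (60.00, 65.00).
removed quarter-circle: A = −¼π·30² = -706.86, centroid at (107.27, 117.27).
ΣA = 14893.14 mm², ΣAx̄ = 860177.00 mm³, ΣAȳ = 931108.41 mm³.
x̄ = 860177.00/14893.14 = 57.76 mm; ȳ = 931108.41/14893.14 = 62.52 mm.

x̄ = 57.76 mm, ȳ = 62.52 mm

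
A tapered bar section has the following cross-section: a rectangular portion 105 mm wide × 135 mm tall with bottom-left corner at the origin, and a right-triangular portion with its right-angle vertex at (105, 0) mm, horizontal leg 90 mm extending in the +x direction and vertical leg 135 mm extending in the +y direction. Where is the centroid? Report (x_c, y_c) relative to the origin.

Part | A | x̄ᵢ | ȳᵢ | A·x̄ᵢ | A·ȳᵢ
rectangular portion | 14175.00 | 52.50 | 67.50 | 744187.50 | 956812.50
triangular portion | 6075.00 | 135.00 | 45.00 | 820125.00 | 273375.00
Σ | 20250.00 |  |  | 1564312.50 | 1230187.50
x_c = 1564312.50 / 20250.00 = 77.25 mm
y_c = 1230187.50 / 20250.00 = 60.75 mm

x_c = 77.25 mm, y_c = 60.75 mm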